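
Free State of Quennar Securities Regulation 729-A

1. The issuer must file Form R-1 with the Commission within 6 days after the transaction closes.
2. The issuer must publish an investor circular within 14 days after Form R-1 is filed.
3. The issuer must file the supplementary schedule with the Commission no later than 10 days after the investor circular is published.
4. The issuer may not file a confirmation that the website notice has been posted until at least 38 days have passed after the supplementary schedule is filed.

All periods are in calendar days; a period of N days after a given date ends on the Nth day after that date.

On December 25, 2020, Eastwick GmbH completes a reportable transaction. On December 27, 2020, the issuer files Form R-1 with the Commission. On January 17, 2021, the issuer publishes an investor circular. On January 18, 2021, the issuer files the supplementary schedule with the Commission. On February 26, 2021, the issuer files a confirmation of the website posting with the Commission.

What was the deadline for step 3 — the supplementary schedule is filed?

Step 3 runs from January 17, 2021, when the investor circular is published. 10 days after January 17, 2021 is January 27, 2021.

January 27, 2021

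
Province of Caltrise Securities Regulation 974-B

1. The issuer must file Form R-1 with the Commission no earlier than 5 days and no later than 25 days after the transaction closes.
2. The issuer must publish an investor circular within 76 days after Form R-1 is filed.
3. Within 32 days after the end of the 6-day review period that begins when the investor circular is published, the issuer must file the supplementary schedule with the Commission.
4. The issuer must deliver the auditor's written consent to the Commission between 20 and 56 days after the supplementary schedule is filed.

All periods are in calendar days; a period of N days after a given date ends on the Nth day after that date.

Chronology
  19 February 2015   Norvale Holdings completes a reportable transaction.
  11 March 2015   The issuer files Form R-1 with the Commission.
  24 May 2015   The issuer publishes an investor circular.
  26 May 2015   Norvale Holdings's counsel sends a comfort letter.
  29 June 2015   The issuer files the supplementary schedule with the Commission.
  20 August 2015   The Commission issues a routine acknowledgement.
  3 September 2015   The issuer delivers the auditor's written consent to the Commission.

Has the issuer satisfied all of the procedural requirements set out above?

No

Step 1: the window is 5–25 days after 19 February 2015 (when the transaction closes), so 24 February 2015 through 16 March 2015; done 11 March 2015, which is between those dates.
Step 2: 76 days after 11 March 2015 (when Form R-1 is filed) is 26 May 2015; done 24 May 2015 — timely.
Step 3: 32 days after 30 May 2015 (end of the 6-day review period, which began when the investor circular is published on 24 May 2015) is 1 July 2015; done 29 June 2015 — timely.
Step 4: the window is 20–56 days after 29 June 2015 (when the supplementary schedule is filed), so 19 July 2015 through 24 August 2015; done 3 September 2015 — 10 days after the window closed.
The analysis stops there.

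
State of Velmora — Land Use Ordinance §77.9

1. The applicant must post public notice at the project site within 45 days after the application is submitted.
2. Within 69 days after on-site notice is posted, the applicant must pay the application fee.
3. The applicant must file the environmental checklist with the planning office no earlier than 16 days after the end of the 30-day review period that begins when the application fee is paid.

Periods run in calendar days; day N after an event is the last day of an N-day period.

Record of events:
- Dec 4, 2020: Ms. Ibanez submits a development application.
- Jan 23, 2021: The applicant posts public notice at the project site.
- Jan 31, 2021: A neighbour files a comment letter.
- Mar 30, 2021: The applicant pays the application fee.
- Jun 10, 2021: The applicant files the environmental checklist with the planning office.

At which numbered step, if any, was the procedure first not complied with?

Step 1

Step 1: 45 days after Dec 4, 2020 (when the application is submitted) is Jan 18, 2021; not done until Jan 23, 2021, 5 days after the deadline.
No need to go further; step 1 was not satisfied.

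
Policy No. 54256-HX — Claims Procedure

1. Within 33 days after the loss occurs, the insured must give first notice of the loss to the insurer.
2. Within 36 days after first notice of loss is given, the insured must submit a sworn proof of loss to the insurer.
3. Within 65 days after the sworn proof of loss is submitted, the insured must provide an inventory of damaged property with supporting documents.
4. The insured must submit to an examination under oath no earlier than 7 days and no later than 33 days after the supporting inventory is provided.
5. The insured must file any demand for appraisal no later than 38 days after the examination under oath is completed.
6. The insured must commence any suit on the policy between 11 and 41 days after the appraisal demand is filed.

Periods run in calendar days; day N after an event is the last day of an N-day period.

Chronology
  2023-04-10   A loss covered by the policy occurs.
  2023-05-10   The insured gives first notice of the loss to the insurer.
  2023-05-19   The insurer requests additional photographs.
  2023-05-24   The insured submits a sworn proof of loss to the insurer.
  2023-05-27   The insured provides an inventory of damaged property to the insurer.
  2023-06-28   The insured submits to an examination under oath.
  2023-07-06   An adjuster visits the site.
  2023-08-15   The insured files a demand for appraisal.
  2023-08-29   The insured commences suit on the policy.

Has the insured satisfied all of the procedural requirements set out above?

Step 1: 33 days after 2023-04-10 (when the loss occurs) is 2023-05-13; done 2023-05-10 — timely.
Step 2: 36 days after 2023-05-10 (when first notice of loss is given) is 2023-06-15; 2023-05-24 is within that limit.
Step 3: 65 days after 2023-05-24 (when the sworn proof of loss is submitted) is 2023-07-28; completed 2023-05-27, before the deadline.
Step 4: the window is 7–33 days after 2023-05-27 (when the supporting inventory is provided), so 2023-06-03 through 2023-06-29; done 2023-06-28, which is between those dates.
Step 5: 38 days after 2023-06-28 (when the examination under oath is completed) is 2023-08-05; 2023-08-15 misses that deadline by 10 days.
The analysis stops there.

No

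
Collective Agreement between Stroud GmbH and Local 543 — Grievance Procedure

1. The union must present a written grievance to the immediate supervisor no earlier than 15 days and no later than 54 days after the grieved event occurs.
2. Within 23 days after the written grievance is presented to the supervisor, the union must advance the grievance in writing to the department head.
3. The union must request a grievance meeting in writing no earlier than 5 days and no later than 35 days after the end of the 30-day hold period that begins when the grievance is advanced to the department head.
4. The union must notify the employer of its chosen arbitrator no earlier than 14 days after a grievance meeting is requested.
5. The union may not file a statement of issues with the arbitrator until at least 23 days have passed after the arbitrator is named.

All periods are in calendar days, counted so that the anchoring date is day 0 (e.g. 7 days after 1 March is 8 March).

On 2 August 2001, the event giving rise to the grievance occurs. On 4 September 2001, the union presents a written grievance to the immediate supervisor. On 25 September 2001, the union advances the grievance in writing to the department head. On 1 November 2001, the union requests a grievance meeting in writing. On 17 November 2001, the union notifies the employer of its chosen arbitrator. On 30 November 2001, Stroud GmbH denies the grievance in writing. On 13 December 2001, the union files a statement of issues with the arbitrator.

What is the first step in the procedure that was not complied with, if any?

None — every step was satisfied

Step 1 — 15 and 54 days from 2 August 2001 (when the grieved event occurs) are 17 August 2001 and 25 September 2001 respectively; done 4 September 2001, which is between those dates.
Step 2 — counting 23 days from 4 September 2001 (when the written grievance is presented to the supervisor) gives a deadline of 27 September 2001; done 25 September 2001 — timely.
Step 3 — 5 and 35 days from 25 October 2001 (end of the 30-day hold period, which began when the grievance is advanced to the department head on 25 September 2001) are 30 October 2001 and 29 November 2001 respectively; done 1 November 2001, which is between those dates.
Step 4 — must wait 14 days from 1 November 2001 (when a grievance meeting is requested), so not before 15 November 2001; 17 November 2001 is on or after that date.
Step 5 — must wait 23 days from 17 November 2001 (when the arbitrator is named), so not before 10 December 2001; done 13 December 2001 — permitted.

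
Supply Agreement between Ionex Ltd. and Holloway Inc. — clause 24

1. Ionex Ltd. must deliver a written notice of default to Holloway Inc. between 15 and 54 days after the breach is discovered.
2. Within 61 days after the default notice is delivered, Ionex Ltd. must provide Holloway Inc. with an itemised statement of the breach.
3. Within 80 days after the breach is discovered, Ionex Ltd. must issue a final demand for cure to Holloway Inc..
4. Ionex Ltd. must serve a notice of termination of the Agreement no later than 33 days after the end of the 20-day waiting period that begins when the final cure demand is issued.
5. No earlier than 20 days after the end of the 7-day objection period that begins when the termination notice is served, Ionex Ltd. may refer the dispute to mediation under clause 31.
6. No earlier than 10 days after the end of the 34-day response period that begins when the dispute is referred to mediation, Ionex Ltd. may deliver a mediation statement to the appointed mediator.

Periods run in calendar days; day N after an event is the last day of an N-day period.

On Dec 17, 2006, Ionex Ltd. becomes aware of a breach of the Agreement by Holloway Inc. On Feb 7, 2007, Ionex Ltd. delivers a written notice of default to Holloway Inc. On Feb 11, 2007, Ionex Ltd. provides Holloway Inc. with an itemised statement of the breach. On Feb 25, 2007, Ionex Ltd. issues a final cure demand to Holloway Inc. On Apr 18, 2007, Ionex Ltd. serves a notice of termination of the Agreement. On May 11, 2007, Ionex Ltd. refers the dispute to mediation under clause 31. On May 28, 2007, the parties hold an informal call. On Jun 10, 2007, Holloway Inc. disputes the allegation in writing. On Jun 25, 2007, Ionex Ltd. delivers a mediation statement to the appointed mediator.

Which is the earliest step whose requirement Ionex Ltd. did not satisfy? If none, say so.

Step 5

Step 1: the window is 15–54 days after Dec 17, 2006 (when the breach is discovered), so Jan 1, 2007 through Feb 9, 2007; Feb 7, 2007 falls inside that range.
Step 2: 61 days after Feb 7, 2007 (when the default notice is delivered) is Apr 9, 2007; Feb 11, 2007 is within that limit.
Step 3: 80 days after Dec 17, 2006 (when the breach is discovered) is Mar 7, 2007; done Feb 25, 2007 — timely.
Step 4: 33 days after Mar 17, 2007 (end of the 20-day waiting period, which began when the final cure demand is issued on Feb 25, 2007) is Apr 19, 2007; completed Apr 18, 2007, before the deadline.
Step 5: the earliest permitted date is 20 days after Apr 25, 2007 (end of the 7-day objection period, which began when the termination notice is served on Apr 18, 2007), i.e. May 15, 2007; done May 11, 2007 — 4 days too early.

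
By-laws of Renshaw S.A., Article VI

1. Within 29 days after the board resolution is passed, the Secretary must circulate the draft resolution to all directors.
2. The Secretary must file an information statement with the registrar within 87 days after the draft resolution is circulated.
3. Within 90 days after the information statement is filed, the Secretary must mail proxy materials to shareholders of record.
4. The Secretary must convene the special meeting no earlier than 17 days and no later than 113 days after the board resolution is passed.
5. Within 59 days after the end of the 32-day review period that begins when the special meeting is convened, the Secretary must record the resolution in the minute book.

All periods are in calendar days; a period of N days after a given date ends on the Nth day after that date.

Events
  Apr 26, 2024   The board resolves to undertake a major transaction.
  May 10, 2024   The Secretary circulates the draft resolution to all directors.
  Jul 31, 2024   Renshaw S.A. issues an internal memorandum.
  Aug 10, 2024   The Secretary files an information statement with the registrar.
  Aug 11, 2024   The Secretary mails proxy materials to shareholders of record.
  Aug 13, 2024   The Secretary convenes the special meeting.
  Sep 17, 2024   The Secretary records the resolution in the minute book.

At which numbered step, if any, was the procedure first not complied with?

Step 1 — counting 29 days from Apr 26, 2024 (when the board resolution is passed) gives a deadline of May 25, 2024; done May 10, 2024 — timely.
Step 2 — counting 87 days from May 10, 2024 (when the draft resolution is circulated) gives a deadline of Aug 5, 2024; not done until Aug 10, 2024, 5 days after the deadline.

Step 2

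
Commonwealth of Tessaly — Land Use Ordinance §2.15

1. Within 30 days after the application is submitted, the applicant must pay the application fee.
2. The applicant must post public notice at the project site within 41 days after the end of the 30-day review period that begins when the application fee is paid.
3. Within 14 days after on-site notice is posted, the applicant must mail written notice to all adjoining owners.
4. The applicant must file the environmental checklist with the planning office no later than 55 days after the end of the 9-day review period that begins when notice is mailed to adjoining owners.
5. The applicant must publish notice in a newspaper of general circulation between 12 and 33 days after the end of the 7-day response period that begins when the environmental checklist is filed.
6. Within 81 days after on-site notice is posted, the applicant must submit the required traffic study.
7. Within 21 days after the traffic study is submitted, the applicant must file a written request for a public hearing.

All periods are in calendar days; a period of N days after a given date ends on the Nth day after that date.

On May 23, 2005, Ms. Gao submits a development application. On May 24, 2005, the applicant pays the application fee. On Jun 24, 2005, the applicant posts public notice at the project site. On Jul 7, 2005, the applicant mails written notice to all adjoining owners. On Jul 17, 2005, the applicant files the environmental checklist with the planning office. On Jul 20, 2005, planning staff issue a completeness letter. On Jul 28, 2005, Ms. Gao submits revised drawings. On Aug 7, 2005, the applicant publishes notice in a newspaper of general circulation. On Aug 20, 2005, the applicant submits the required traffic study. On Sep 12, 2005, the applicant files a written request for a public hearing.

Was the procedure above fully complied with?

(1) due by May 23, 2005 + 30 days = Jun 22, 2005; done May 24, 2005 — timely.
(2) due by Jun 23, 2005 + 41 days = Aug 3, 2005; Jun 24, 2005 is within that limit.
(3) due by Jun 24, 2005 + 14 days = Jul 8, 2005; done Jul 7, 2005 — timely.
(4) due by Jul 16, 2005 + 55 days = Sep 9, 2005; Jul 17, 2005 is within that limit.
(5) the permitted window runs from Jul 24, 2005 + 12 = Aug 5, 2005 to Jul 24, 2005 + 33 = Aug 26, 2005; done Aug 7, 2005 — within the window.
(6) due by Jun 24, 2005 + 81 days = Sep 13, 2005; done Aug 20, 2005 — timely.
(7) due by Aug 20, 2005 + 21 days = Sep 10, 2005; Sep 12, 2005 misses that deadline by 2 days.

No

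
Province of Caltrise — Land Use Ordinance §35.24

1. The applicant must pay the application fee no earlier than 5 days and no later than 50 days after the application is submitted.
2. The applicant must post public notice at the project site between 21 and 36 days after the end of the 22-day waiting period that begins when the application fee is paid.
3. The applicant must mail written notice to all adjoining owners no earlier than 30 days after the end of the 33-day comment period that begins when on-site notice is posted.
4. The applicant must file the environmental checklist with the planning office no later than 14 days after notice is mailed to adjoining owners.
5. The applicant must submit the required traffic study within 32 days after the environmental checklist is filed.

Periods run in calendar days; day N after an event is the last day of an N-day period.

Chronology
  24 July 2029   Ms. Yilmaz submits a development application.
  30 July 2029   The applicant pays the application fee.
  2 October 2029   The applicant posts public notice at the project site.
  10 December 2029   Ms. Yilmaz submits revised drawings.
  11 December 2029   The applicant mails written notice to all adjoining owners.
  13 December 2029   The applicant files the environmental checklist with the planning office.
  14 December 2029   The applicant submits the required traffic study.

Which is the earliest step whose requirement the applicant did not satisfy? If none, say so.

Step 2

Step 1 — 5 and 50 days from 24 July 2029 (when the application is submitted) are 29 July 2029 and 12 September 2029 respectively; done 30 July 2029 — within the window.
Step 2 — 21 and 36 days from 21 August 2029 (end of the 22-day waiting period, which began when the application fee is paid on 30 July 2029) are 11 September 2029 and 26 September 2029 respectively; done 2 October 2029 — 6 days after the window closed.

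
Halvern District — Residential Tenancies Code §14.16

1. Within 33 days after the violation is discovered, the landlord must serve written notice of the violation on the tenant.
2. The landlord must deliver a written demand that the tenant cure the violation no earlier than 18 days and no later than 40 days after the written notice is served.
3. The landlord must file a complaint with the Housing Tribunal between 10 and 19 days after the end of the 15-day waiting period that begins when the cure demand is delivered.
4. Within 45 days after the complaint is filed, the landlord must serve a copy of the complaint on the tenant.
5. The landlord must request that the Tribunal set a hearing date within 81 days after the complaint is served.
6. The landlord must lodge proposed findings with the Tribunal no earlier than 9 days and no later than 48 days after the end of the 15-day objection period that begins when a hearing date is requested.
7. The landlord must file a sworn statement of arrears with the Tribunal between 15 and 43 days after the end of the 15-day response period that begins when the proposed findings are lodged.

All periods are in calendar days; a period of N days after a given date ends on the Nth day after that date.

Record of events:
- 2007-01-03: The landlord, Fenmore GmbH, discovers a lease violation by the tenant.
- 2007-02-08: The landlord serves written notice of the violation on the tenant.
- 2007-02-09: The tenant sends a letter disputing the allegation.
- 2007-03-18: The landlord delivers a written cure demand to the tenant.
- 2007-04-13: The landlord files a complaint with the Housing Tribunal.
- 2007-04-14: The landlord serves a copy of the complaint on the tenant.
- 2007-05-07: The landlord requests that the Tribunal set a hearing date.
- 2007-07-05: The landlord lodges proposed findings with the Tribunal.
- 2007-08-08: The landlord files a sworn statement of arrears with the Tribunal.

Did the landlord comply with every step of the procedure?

(1) due by 2007-01-03 + 33 days = 2007-02-05; done 2007-02-08 — 3 days late.
The procedure was therefore not followed at step 1.

No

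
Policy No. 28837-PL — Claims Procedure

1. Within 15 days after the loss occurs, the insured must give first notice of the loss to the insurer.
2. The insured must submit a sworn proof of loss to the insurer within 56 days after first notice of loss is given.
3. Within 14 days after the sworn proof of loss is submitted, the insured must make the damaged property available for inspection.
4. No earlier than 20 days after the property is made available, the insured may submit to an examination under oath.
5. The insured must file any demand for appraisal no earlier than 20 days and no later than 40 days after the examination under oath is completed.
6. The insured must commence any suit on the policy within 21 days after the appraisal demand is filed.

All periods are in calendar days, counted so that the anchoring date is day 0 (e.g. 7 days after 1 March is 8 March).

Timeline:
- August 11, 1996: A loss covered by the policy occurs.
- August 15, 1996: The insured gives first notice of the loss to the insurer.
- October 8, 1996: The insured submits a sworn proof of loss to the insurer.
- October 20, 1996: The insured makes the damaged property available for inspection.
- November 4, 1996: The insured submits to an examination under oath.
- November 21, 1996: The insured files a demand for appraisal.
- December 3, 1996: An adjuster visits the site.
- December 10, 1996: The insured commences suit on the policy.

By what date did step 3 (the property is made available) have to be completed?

Step 3 runs from October 8, 1996, when the sworn proof of loss is submitted. 14 days after October 8, 1996 is October 22, 1996.

October 22, 1996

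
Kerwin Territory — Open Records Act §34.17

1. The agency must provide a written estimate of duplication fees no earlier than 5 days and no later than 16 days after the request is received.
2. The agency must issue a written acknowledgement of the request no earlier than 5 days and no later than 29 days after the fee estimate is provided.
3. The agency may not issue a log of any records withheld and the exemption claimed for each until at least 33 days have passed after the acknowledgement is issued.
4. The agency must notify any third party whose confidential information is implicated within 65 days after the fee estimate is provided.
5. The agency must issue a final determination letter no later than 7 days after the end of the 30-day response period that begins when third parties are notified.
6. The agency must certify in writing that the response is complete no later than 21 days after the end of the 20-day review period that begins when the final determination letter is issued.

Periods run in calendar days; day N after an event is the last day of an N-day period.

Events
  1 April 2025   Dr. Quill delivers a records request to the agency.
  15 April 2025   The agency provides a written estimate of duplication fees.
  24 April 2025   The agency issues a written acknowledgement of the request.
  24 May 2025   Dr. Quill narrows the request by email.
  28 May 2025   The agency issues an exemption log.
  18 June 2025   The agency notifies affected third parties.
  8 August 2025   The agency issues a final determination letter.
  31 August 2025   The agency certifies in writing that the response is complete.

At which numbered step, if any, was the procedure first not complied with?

Step 5

(1) the permitted window runs from 1 April 2025 + 5 = 6 April 2025 to 1 April 2025 + 16 = 17 April 2025; done 15 April 2025 — within the window.
(2) the permitted window runs from 15 April 2025 + 5 = 20 April 2025 to 15 April 2025 + 29 = 14 May 2025; done 24 April 2025, which is between those dates.
(3) permitted from 24 April 2025 + 33 days = 27 May 2025 onward; done 28 May 2025, after the minimum wait.
(4) due by 15 April 2025 + 65 days = 19 June 2025; done 18 June 2025 — timely.
(5) due by 18 July 2025 + 7 days = 25 July 2025; done 8 August 2025 — 14 days late.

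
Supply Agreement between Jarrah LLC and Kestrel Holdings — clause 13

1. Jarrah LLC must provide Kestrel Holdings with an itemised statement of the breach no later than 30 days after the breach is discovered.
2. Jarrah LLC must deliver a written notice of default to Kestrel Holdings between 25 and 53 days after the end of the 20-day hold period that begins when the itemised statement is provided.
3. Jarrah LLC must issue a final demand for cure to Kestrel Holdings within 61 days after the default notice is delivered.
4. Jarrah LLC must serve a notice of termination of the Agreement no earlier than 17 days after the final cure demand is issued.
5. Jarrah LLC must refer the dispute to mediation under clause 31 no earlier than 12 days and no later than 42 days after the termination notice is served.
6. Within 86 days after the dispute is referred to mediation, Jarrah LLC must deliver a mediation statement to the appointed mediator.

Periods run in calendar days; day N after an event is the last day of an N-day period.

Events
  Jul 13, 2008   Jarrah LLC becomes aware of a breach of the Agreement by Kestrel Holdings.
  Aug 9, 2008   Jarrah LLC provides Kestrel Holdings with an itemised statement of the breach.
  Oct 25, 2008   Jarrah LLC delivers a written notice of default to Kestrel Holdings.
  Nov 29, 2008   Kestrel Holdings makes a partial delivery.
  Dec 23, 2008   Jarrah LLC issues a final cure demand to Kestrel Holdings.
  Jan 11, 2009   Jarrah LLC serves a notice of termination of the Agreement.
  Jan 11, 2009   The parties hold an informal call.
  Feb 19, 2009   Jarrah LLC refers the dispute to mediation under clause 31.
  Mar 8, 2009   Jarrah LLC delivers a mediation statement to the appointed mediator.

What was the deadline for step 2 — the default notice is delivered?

The itemised statement is provided on Aug 9, 2008; the 20-day hold period therefore ends Aug 29, 2008, and step 2 runs from that date. The window is 25–53 days after Aug 29, 2008; it closes on Oct 21, 2008.

Oct 21, 2008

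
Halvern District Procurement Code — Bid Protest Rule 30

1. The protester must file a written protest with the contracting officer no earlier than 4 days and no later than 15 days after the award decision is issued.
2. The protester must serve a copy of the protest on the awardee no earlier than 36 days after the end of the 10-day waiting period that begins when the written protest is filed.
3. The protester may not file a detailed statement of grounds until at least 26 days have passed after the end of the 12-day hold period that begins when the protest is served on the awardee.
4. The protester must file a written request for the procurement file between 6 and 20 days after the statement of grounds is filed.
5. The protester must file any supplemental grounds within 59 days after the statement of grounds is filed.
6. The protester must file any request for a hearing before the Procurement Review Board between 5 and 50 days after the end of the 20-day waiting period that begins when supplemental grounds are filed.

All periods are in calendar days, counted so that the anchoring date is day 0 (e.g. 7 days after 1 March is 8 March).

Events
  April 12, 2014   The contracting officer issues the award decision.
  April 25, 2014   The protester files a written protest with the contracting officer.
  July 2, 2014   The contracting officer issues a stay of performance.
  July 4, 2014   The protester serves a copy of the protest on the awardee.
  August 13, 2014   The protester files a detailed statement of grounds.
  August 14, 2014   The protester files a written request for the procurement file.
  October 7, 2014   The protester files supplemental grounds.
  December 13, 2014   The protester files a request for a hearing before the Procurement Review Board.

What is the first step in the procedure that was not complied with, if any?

Step 4

(1) the permitted window runs from April 12, 2014 + 4 = April 16, 2014 to April 12, 2014 + 15 = April 27, 2014; done April 25, 2014, which is between those dates.
(2) permitted from May 5, 2014 + 36 days = June 10, 2014 onward; done July 4, 2014, after the minimum wait.
(3) permitted from July 16, 2014 + 26 days = August 11, 2014 onward; done August 13, 2014 — permitted.
(4) the permitted window runs from August 13, 2014 + 6 = August 19, 2014 to August 13, 2014 + 20 = September 2, 2014; August 14, 2014 is 5 days too early.
That is the first point of non-compliance.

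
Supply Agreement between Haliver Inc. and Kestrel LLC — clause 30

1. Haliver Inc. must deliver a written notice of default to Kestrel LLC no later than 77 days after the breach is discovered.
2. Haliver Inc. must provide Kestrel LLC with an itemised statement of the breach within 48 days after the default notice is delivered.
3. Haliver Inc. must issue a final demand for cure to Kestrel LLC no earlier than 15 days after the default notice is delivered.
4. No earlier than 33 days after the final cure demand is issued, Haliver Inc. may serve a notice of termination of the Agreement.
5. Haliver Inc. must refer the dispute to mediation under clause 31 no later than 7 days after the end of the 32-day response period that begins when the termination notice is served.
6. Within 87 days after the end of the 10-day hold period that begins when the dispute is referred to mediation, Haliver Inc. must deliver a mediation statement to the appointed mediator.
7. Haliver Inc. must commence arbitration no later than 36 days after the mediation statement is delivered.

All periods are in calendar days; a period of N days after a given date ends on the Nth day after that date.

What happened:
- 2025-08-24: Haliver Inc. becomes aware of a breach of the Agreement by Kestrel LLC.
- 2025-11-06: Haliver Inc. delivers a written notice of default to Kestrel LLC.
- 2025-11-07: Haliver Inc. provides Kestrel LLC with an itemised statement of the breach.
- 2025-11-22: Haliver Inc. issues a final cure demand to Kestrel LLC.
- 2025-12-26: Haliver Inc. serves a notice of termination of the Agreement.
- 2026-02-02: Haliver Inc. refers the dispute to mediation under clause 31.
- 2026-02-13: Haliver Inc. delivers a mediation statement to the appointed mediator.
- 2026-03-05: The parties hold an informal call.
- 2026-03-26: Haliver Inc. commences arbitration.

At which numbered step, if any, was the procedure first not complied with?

Step 1: 77 days after 2025-08-24 (when the breach is discovered) is 2025-11-09; 2025-11-06 is within that limit.
Step 2: 48 days after 2025-11-06 (when the default notice is delivered) is 2025-12-24; done 2025-11-07 — timely.
Step 3: the earliest permitted date is 15 days after 2025-11-06 (when the default notice is delivered), i.e. 2025-11-21; done 2025-11-22, after the minimum wait.
Step 4: the earliest permitted date is 33 days after 2025-11-22 (when the final cure demand is issued), i.e. 2025-12-25; 2025-12-26 is on or after that date.
Step 5: 7 days after 2026-01-27 (end of the 32-day response period, which began when the termination notice is served on 2025-12-26) is 2026-02-03; completed 2026-02-02, before the deadline.
Step 6: 87 days after 2026-02-12 (end of the 10-day hold period, which began when the dispute is referred to mediation on 2026-02-02) is 2026-05-10; 2026-02-13 is within that limit.
Step 7: 36 days after 2026-02-13 (when the mediation statement is delivered) is 2026-03-21; 2026-03-26 misses that deadline by 5 days.
That is the first point of non-compliance.

Step 7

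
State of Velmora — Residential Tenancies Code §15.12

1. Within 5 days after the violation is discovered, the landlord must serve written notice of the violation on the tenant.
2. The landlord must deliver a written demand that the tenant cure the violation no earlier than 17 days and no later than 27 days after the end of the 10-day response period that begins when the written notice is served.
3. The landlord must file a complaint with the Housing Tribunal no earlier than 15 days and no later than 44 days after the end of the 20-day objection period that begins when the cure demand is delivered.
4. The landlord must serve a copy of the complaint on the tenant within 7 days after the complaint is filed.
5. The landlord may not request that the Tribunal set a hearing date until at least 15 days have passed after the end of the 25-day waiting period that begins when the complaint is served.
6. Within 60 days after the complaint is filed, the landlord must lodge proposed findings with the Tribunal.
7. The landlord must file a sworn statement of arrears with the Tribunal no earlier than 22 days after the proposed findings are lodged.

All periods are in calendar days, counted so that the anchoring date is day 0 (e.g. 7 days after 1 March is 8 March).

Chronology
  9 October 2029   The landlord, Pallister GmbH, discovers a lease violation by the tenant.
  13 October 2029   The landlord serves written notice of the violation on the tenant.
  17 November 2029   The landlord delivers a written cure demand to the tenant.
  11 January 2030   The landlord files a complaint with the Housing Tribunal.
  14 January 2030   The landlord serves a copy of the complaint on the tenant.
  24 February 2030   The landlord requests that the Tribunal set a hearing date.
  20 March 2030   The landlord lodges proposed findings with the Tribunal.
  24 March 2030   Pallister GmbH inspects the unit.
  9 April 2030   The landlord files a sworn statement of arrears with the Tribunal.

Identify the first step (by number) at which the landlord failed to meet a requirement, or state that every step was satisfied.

Step 6

(1) due by 9 October 2029 + 5 days = 14 October 2029; 13 October 2029 is within that limit.
(2) the permitted window runs from 23 October 2029 + 17 = 9 November 2029 to 23 October 2029 + 27 = 19 November 2029; 17 November 2029 falls inside that range.
(3) the permitted window runs from 7 December 2029 + 15 = 22 December 2029 to 7 December 2029 + 44 = 20 January 2030; done 11 January 2030, which is between those dates.
(4) due by 11 January 2030 + 7 days = 18 January 2030; 14 January 2030 is within that limit.
(5) permitted from 8 February 2030 + 15 days = 23 February 2030 onward; done 24 February 2030 — permitted.
(6) due by 11 January 2030 + 60 days = 12 March 2030; not done until 20 March 2030, 8 days after the deadline.
The procedure was therefore not followed at step 6.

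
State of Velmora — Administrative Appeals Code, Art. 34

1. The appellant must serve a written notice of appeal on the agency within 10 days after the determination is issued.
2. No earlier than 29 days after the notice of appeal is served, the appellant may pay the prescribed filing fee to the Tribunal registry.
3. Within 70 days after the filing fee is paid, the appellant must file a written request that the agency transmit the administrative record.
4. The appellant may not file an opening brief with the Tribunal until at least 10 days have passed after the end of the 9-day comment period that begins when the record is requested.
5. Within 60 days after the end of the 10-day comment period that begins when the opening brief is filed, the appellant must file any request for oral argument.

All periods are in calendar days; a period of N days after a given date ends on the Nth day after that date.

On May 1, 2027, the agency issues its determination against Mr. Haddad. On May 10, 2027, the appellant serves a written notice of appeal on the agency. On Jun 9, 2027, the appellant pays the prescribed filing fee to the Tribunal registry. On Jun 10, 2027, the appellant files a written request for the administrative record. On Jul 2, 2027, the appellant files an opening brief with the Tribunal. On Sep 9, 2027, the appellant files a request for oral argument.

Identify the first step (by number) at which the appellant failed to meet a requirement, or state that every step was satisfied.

None — every step was satisfied

Step 1: 10 days after May 1, 2027 (when the determination is issued) is May 11, 2027; completed May 10, 2027, before the deadline.
Step 2: the earliest permitted date is 29 days after May 10, 2027 (when the notice of appeal is served), i.e. Jun 8, 2027; Jun 9, 2027 is on or after that date.
Step 3: 70 days after Jun 9, 2027 (when the filing fee is paid) is Aug 18, 2027; done Jun 10, 2027 — timely.
Step 4: the earliest permitted date is 10 days after Jun 19, 2027 (end of the 9-day comment period, which began when the record is requested on Jun 10, 2027), i.e. Jun 29, 2027; done Jul 2, 2027 — permitted.
Step 5: 60 days after Jul 12, 2027 (end of the 10-day comment period, which began when the opening brief is filed on Jul 2, 2027) is Sep 10, 2027; Sep 9, 2027 is within that limit.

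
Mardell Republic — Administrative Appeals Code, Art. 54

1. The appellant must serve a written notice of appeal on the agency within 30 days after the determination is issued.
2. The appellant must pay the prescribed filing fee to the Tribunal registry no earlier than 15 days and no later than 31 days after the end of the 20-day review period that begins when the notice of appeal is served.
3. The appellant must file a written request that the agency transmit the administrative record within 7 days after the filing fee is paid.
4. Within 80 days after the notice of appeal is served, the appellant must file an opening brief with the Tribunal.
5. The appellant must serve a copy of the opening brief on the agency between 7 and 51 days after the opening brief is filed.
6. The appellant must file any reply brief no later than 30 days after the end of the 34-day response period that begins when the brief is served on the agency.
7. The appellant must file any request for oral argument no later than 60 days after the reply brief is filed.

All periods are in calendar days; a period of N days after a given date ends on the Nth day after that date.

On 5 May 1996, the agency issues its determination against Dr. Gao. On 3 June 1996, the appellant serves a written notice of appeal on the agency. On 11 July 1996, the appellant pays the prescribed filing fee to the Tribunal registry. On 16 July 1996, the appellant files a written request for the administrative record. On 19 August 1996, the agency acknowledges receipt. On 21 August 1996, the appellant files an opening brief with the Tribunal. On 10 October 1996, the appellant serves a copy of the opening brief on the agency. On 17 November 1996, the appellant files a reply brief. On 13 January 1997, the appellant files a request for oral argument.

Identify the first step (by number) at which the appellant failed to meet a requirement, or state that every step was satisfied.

None — every step was satisfied

Step 1: 30 days after 5 May 1996 (when the determination is issued) is 4 June 1996; completed 3 June 1996, before the deadline.
Step 2: the window is 15–31 days after 23 June 1996 (end of the 20-day review period, which began when the notice of appeal is served on 3 June 1996), so 8 July 1996 through 24 July 1996; done 11 July 1996, which is between those dates.
Step 3: 7 days after 11 July 1996 (when the filing fee is paid) is 18 July 1996; 16 July 1996 is within that limit.
Step 4: 80 days after 3 June 1996 (when the notice of appeal is served) is 22 August 1996; done 21 August 1996 — timely.
Step 5: the window is 7–51 days after 21 August 1996 (when the opening brief is filed), so 28 August 1996 through 11 October 1996; 10 October 1996 falls inside that range.
Step 6: 30 days after 13 November 1996 (end of the 34-day response period, which began when the brief is served on the agency on 10 October 1996) is 13 December 1996; 17 November 1996 is within that limit.
Step 7: 60 days after 17 November 1996 (when the reply brief is filed) is 16 January 1997; done 13 January 1997 — timely.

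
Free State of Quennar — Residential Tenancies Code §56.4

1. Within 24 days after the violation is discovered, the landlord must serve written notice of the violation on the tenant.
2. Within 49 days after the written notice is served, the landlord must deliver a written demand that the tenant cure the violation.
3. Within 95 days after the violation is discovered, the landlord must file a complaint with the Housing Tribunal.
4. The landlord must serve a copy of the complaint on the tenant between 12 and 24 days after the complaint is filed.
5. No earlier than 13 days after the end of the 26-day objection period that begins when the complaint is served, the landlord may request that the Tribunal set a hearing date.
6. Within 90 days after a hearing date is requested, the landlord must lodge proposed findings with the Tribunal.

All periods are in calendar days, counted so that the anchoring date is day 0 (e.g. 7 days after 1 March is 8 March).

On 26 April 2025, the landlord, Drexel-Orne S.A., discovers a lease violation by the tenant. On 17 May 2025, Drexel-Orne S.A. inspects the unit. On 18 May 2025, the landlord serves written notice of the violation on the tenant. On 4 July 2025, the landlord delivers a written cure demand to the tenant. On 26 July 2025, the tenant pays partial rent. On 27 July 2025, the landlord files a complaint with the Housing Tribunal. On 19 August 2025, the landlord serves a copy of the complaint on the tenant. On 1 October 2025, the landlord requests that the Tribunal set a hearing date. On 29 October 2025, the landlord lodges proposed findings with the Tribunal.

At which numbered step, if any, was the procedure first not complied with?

None — every step was satisfied

Step 1 — counting 24 days from 26 April 2025 (when the violation is discovered) gives a deadline of 20 May 2025; done 18 May 2025 — timely.
Step 2 — counting 49 days from 18 May 2025 (when the written notice is served) gives a deadline of 6 July 2025; completed 4 July 2025, before the deadline.
Step 3 — counting 95 days from 26 April 2025 (when the violation is discovered) gives a deadline of 30 July 2025; 27 July 2025 is within that limit.
Step 4 — 12 and 24 days from 27 July 2025 (when the complaint is filed) are 8 August 2025 and 20 August 2025 respectively; done 19 August 2025 — within the window.
Step 5 — must wait 13 days from 14 September 2025 (end of the 26-day objection period, which began when the complaint is served on 19 August 2025), so not before 27 September 2025; done 1 October 2025, after the minimum wait.
Step 6 — counting 90 days from 1 October 2025 (when a hearing date is requested) gives a deadline of 30 December 2025; 29 October 2025 is within that limit.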